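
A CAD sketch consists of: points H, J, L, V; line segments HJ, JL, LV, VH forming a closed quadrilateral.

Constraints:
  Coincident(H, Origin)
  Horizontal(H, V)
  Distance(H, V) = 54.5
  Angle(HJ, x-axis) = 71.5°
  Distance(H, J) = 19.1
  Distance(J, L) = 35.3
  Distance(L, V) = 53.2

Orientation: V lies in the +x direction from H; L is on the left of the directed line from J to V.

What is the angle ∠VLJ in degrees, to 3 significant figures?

68.1°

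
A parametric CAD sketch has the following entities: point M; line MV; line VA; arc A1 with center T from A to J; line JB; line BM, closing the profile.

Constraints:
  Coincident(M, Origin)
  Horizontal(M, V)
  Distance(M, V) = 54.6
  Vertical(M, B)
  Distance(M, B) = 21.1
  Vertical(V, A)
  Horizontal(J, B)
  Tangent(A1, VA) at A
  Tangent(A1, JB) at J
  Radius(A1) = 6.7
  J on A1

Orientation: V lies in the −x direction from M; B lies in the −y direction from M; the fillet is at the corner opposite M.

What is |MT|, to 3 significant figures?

50.0

M is at the origin; M and V share the same y with |MV| = 54.6 and V on the −x side, so V = (-54.6, 0.00). MB is vertical with |MB| = 21.1 and B on the −y side, so B = (0.00, -21.1). The virtual corner opposite M is at (-54.6, -21.1). The tangent condition forces TA to be normal to VA and the tangent condition forces TJ to be normal to JB, with radius 6.7, so the center T sits 6.7 in from both sides at T = (-47.9, -14.4). Then |MT| = |T − M| = 50.0.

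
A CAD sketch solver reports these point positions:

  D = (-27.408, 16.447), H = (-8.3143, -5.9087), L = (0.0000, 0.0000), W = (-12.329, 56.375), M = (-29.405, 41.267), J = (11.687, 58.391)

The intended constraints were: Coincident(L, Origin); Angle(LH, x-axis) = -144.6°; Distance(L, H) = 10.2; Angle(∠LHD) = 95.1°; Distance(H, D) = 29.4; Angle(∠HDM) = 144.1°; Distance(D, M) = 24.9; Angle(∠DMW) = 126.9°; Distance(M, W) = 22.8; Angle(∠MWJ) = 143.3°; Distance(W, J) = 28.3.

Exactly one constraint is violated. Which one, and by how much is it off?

Distance(W, J) = 28.3 — off by 4.20.

L = (0.00, 0.00) ✓; LH at -144.6° ✓; |LH| = 10.20 ✓; ∠LHD = 95.10° ✓; |HD| = 29.40 ✓; ∠HDM = 144.1° ✓; |DM| = 24.90 ✓; ∠DMW = 126.9° ✓; |MW| = 22.80 ✓; ∠MWJ = 143.3° ✓; |WJ| = 24.10 ✗.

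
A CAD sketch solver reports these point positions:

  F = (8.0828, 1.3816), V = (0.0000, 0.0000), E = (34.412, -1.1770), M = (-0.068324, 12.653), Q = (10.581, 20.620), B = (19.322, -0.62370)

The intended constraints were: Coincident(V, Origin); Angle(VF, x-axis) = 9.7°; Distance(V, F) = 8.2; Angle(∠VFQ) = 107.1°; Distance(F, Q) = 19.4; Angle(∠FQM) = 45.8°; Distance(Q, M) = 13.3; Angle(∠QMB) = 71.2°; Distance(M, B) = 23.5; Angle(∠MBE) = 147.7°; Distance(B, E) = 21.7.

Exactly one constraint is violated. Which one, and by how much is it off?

Distance(B, E) = 21.7 — off by 6.60.

V = (0.00, 0.00) ✓; VF at 9.700° ✓; |VF| = 8.200 ✓; ∠VFQ = 107.1° ✓; |FQ| = 19.40 ✓; ∠FQM = 45.80° ✓; |QM| = 13.30 ✓; ∠QMB = 71.20° ✓; |MB| = 23.50 ✓; ∠MBE = 147.7° ✓; |BE| = 15.10 ✗.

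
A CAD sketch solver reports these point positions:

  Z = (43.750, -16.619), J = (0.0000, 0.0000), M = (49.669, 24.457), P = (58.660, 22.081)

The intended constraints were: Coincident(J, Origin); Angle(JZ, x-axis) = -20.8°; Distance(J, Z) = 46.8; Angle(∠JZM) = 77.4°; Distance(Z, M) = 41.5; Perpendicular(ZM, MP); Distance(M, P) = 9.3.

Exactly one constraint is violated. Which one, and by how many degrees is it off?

Perpendicular(ZM, MP) — off by 6.60°.

J = (0.00, 0.00) ✓; JZ at -20.80° ✓; |JZ| = 46.80 ✓; ∠JZM = 77.40° ✓; |ZM| = 41.50 ✓; ∠(ZM, MP) = 96.60° ✗; |MP| = 9.300 ✓.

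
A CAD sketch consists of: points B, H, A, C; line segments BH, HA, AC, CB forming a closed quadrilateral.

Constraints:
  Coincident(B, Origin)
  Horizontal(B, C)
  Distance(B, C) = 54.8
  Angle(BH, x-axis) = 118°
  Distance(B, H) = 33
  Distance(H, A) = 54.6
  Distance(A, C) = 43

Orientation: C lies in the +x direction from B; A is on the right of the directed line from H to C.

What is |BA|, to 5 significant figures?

22.038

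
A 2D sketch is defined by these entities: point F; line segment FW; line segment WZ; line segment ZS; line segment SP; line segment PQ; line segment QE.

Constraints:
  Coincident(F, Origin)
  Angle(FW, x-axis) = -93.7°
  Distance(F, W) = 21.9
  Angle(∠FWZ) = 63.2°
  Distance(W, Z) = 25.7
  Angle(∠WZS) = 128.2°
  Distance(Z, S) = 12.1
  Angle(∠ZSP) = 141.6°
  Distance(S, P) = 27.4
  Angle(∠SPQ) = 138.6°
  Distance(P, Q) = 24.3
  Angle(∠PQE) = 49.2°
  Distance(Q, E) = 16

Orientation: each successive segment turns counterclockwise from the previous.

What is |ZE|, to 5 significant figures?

40.697

F is at the origin; FW runs at -93.7° with length 21.9, so W = (-1.4133, -21.854). ∠FWZ = 63.2° gives WZ at 23.100° from the x-axis; with |WZ| = 25.7, Z = (22.226, -11.771). ∠WZS = 128.2° gives ZS at 74.900° from the x-axis; with |ZS| = 12.1, S = (25.378, -0.089069). ∠ZSP = 141.6° gives SP at 113.30° from the x-axis; with |SP| = 27.4, P = (14.540, 25.076). ∠SPQ = 138.6° gives PQ at 154.70° from the x-axis; with |PQ| = 24.3, Q = (-7.4289, 35.461). ∠PQE = 49.2° gives QE at -74.500° from the x-axis; with |QE| = 16.0, E = (-3.1531, 20.043). Then |ZE| = |E − Z| = 40.697.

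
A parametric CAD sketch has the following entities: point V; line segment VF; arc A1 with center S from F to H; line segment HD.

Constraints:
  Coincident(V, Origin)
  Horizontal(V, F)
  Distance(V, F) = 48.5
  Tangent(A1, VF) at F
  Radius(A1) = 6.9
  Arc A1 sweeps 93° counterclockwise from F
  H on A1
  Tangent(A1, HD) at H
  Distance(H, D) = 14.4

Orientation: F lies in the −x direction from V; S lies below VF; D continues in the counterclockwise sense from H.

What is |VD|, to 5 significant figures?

58.767

V is at the origin; V and F share the same y with |VF| = 48.5 and F on the −x side, so F = (-48.500, 0.0000). Tangency of A1 to VF means the radius SF is perpendicular to VF, so S = F + (0, -6.9) = (-48.500, -6.9000). On A1, F sits at bearing 90° from S; a 93° counterclockwise sweep puts H at bearing 183°, so H = S + 6.9·(cos 183°, sin 183°) = (-55.391, -7.2611). The tangent condition forces SH to be normal to HD, so HD runs along (−sin 183°, cos 183°); with |HD| = 14.4, D = (-54.637, -21.641). Then |VD| = |D − V| = 58.767.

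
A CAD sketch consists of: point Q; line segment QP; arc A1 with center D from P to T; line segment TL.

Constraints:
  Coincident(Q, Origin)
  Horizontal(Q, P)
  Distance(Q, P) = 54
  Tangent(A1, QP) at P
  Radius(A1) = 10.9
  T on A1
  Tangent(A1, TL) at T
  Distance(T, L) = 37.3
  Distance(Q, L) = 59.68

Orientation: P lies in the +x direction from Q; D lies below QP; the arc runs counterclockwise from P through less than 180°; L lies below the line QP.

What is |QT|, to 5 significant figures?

44.208

Checks: ∠(DP, PQ) = 90.00° ✓; |DT| = 10.90 ✓; ∠(DT, TL) = 90.00° ✓; |TL| = 37.30 ✓; |QL| = 59.68 ✓.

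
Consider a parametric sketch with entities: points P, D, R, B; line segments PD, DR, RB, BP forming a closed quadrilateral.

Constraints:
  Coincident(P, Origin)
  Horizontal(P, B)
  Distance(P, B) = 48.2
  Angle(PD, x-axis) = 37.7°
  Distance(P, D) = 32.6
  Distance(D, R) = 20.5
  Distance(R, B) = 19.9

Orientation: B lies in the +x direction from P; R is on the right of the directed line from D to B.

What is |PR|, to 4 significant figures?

28.31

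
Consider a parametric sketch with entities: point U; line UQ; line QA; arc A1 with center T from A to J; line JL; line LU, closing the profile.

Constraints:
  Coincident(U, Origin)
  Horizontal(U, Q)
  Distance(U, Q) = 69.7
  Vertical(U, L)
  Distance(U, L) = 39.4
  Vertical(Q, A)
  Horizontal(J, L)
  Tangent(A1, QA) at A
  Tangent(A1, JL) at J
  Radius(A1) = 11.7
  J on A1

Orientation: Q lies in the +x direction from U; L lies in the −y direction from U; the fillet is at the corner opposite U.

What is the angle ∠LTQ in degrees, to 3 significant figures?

124°

U is at the origin; UQ is horizontal with |UQ| = 69.7 and Q on the +x side, so Q = (69.7, 0.00). UL is vertical with |UL| = 39.4 and L on the −y side, so L = (0.00, -39.4). The virtual corner opposite U is at (69.7, -39.4). Since A1 is tangent to QA there, TA ⟂ QA and tangency of A1 to JL means the radius TJ is perpendicular to JL, with radius 11.7, so the center T sits 11.7 in from both sides at T = (58.0, -27.7). Then cos ∠LTQ = TL·TQ / (|TL||TQ|), giving 124°.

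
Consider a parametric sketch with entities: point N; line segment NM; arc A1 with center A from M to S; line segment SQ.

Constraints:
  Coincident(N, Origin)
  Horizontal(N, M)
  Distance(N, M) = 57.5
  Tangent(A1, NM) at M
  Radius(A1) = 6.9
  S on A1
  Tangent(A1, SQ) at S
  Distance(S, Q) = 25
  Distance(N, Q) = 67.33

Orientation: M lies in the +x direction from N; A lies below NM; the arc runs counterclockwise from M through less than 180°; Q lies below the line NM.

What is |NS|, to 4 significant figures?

51.75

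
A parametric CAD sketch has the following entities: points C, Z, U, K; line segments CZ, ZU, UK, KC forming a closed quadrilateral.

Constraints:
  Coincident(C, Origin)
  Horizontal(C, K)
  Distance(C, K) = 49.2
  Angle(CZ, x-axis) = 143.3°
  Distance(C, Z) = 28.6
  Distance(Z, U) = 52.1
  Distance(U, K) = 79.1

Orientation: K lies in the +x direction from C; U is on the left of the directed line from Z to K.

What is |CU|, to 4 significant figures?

63.12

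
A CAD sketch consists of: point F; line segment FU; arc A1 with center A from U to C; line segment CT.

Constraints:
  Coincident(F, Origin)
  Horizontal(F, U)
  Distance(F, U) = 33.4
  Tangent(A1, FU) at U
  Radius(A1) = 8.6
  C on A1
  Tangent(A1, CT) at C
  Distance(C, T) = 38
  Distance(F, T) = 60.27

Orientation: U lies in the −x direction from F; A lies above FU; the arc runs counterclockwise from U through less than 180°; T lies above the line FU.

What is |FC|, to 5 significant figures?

27.664

Checks: F = (0.00, 0.00) ✓; ∠(AU, UF) = 90.00° ✓; |AC| = 8.600 ✓; ∠(AC, CT) = 90.00° ✓; |CT| = 38.00 ✓; |FT| = 60.27 ✓.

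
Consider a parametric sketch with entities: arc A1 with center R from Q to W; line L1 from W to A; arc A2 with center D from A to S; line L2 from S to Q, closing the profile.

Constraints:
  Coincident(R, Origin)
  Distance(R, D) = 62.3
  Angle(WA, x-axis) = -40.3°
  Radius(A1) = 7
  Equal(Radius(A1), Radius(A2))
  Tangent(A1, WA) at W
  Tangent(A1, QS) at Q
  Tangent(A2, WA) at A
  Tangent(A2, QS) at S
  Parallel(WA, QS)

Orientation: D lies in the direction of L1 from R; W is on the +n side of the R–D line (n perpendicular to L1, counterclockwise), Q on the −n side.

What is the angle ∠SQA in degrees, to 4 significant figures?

12.67°

The slot axis is L1's direction at -40.3°, so u = (cos -40.3°, sin -40.3°) = (0.7627, -0.6468) and n = (−sin -40.3°, cos -40.3°) = (0.6468, 0.7627). R is at the origin and D lies 62.3 along u from R, so D = 62.3·u = (47.51, -40.30). Tangency of A1 to both parallel lines with radius 7.0 puts W and Q at R ± 7.0·n: W = (4.528, 5.339), Q = (-4.528, -5.339). Equal radii place A and S the same way about D: A = D + 7.0·n = (52.04, -34.96), S = D − 7.0·n = (42.99, -45.63). Then cos ∠SQA = QS·QA / (|QS||QA|), giving 12.67°.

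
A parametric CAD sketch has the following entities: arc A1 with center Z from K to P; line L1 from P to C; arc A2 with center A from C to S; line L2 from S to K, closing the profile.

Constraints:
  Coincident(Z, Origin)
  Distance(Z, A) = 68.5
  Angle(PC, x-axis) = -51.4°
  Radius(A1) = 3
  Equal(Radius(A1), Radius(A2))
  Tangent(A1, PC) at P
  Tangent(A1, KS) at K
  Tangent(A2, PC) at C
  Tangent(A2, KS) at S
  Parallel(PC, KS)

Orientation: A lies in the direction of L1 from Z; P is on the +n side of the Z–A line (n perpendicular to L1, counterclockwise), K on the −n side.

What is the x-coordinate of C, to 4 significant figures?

45.08

The slot axis is L1's direction at -51.4°, so u = (cos -51.4°, sin -51.4°) = (0.6239, -0.7815) and n = (−sin -51.4°, cos -51.4°) = (0.7815, 0.6239). Z is at the origin and A lies 68.5 along u from Z, so A = 68.5·u = (42.74, -53.53). Tangency of A1 to both parallel lines with radius 3.0 puts P and K at Z ± 3.0·n: P = (2.345, 1.872), K = (-2.345, -1.872). Equal radii place C and S the same way about A: C = A + 3.0·n = (45.08, -51.66), S = A − 3.0·n = (40.39, -55.41). So C.x = 45.08.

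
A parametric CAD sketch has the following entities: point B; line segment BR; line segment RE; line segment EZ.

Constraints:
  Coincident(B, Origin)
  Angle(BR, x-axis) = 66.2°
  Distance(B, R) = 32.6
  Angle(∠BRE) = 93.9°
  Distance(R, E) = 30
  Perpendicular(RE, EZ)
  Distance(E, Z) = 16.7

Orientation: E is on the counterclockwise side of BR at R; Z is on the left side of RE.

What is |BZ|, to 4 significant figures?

35.89

B is at the origin; BR runs at 66.2° with length 32.6, so R = 32.6·(cos 66.2°, sin 66.2°) = (13.16, 29.83). ∠BRE = 93.9°, so RE runs at 66.2° + (180° − 93.9°) = 152.3° from the x-axis; with |RE| = 30.0, E = R + 30.0·(cos 152.3°, sin 152.3°) = (-13.41, 43.77). The perpendicularity gives EZ at right angles to RE; with |EZ| = 16.7 on the left of RE, Z = E + 16.7·(-0.4648, -0.8854) = (-21.17, 28.99). Then |BZ| = |Z − B| = 35.89.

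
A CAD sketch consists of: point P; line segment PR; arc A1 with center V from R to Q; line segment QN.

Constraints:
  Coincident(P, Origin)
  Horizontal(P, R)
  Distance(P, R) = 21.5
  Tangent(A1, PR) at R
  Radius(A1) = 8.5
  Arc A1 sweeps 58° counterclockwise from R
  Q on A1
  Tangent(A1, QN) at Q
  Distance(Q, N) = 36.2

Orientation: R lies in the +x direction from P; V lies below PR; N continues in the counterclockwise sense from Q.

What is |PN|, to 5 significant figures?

35.038

On A1, R sits at bearing 90° from V; a 58° counterclockwise sweep puts Q at bearing 148°, so Q = V + 8.5·(cos 148°, sin 148°) = (14.292, -3.9957). Tangency of A1 to QN means the radius VQ is perpendicular to QN, so QN runs along (−sin 148°, cos 148°); with |QN| = 36.2, N = (-4.8915, -34.695). Then |PN| = |N − P| = 35.038.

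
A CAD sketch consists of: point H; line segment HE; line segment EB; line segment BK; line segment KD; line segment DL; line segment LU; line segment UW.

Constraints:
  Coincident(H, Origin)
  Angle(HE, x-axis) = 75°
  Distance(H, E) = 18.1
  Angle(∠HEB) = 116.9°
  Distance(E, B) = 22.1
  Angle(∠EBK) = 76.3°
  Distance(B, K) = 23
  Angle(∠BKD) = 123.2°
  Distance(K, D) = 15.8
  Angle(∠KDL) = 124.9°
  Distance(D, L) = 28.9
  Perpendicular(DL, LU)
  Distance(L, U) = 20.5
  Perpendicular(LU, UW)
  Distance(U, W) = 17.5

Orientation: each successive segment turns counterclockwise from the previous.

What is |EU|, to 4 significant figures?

11.43

H is at the origin; HE runs at 75.0° with length 18.1, so E = (4.685, 17.48). ∠HEB = 116.9° gives EB at 138.1° from the x-axis; with |EB| = 22.1, B = (-11.76, 32.24). ∠EBK = 76.3° gives BK at -118.2° from the x-axis; with |BK| = 23.0, K = (-22.63, 11.97). ∠BKD = 123.2° gives KD at -61.40° from the x-axis; with |KD| = 15.8, D = (-15.07, -1.900). ∠KDL = 124.9° gives DL at -6.300° from the x-axis; with |DL| = 28.9, L = (13.66, -5.071). DL is perpendicular to LU, so LU runs at 83.70°; with |LU| = 20.5, U = (15.91, 15.31). Then |EU| = |U − E| = 11.43.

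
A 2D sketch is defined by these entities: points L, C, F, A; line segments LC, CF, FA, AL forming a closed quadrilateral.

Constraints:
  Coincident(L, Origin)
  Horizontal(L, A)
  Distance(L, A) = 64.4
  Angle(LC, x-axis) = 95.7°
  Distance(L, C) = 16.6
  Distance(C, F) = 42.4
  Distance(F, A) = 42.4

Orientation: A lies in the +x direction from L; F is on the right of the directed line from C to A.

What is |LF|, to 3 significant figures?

30.0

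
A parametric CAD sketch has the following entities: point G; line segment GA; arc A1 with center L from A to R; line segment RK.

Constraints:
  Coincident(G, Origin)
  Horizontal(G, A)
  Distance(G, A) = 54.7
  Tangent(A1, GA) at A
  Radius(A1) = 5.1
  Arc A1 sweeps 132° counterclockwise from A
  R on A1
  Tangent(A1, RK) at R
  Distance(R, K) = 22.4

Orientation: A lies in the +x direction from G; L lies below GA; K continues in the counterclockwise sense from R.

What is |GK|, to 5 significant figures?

70.538

G is at the origin; GA is horizontal with |GA| = 54.7 and A on the +x side, so A = (54.700, 0.0000). Since A1 is tangent to GA there, LA ⟂ GA, so L = A + (0, -5.1) = (54.700, -5.1000). On A1, A sits at bearing 90° from L; a 132° counterclockwise sweep puts R at bearing 222°, so R = L + 5.1·(cos 222°, sin 222°) = (50.910, -8.5126). A1 meets RK tangentially, so LR is at right angles to RK, so RK runs along (−sin 222°, cos 222°); with |RK| = 22.4, K = (65.898, -25.159). Then |GK| = |K − G| = 70.538.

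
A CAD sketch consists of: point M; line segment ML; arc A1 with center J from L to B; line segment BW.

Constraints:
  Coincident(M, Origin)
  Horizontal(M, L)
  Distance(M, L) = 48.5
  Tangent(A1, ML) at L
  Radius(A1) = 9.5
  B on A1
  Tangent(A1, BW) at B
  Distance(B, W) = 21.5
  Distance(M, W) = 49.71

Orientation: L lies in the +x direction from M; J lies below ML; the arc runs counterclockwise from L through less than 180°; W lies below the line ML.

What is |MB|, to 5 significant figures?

40.130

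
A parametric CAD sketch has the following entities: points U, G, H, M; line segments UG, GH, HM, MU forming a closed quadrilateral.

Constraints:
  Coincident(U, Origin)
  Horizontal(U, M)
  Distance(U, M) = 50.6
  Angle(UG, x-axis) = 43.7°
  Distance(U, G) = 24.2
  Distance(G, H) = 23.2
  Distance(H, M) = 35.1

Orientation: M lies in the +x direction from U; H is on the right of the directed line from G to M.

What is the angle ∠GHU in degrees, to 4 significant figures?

71.66°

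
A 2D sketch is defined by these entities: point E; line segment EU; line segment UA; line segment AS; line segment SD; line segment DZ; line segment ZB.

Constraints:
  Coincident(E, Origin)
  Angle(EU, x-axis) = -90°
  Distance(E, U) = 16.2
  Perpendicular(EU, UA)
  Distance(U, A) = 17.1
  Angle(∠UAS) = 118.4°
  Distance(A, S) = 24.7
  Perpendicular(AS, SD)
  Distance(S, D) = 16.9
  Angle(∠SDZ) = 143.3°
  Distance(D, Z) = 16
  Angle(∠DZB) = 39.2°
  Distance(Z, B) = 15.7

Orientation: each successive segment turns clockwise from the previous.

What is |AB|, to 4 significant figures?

20.15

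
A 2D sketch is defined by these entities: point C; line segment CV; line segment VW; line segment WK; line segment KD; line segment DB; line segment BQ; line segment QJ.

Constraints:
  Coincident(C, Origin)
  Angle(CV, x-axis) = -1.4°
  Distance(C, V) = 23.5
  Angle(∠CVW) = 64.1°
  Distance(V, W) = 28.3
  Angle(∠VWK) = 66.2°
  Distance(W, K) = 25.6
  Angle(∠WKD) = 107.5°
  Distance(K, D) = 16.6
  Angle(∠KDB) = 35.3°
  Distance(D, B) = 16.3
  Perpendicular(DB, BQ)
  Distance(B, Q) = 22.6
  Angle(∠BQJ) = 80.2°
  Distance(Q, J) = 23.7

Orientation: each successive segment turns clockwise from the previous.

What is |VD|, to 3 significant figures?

21.7

∠VWK = 66.2° gives WK at 129° from the x-axis; with |WK| = 25.6, K = (-5.56, -5.80). ∠WKD = 107.5° gives KD at 56.4° from the x-axis; with |KD| = 16.6, D = (3.62, 8.03). Then |VD| = |D − V| = 21.7.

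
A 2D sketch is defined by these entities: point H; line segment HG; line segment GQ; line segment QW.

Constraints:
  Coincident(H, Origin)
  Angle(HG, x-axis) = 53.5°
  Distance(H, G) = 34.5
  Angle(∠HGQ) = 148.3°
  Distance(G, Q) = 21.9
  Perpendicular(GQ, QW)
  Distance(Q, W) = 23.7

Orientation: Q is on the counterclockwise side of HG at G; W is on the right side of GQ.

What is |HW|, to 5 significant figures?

66.155

∠HGQ = 148.3°, so GQ runs at 53.5° + (180° − 148.3°) = 85.200° from the x-axis; with |GQ| = 21.9, Q = G + 21.9·(cos 85.200°, sin 85.200°) = (22.354, 49.556). GQ ⟂ QW; with |QW| = 23.7 on the right of GQ, W = Q + 23.7·(0.99649, -0.083678) = (45.971, 47.573). Then |HW| = |W − H| = 66.155.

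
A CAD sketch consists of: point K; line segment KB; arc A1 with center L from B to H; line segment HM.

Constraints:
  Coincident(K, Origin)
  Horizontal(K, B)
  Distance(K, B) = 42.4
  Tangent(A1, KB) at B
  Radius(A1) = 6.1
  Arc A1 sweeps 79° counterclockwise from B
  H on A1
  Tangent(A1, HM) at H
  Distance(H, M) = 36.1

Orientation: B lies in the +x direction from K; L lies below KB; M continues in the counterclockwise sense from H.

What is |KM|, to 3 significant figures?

50.0

On A1, B sits at bearing 90° from L; a 79° counterclockwise sweep puts H at bearing 169°, so H = L + 6.1·(cos 169°, sin 169°) = (36.4, -4.94). A1 meets HM tangentially, so LH is at right angles to HM, so HM runs along (−sin 169°, cos 169°); with |HM| = 36.1, M = (29.5, -40.4). Then |KM| = |M − K| = 50.0.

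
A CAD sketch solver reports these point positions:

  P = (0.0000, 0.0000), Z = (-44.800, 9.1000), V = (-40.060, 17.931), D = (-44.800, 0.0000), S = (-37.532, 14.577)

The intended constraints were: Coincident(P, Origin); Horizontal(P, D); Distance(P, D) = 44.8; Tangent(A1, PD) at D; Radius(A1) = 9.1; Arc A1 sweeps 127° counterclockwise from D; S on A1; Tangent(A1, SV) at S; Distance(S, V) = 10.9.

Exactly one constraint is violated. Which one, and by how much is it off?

Distance(S, V) = 10.9 — off by 6.70.

P = (0.00, 0.00) ✓; P.y = 0.00, D.y = 0.00 ✓; |PD| = 44.80 ✓; ∠(ZD, DP) = 90.00° ✓; |ZD| = 9.100 ✓; bearing(Z→S) − bearing(Z→D) = 127.0° ✓; |ZS| = 9.101 ✓; ∠(ZS, SV) = 89.99° ✓; |SV| = 4.200 ✗.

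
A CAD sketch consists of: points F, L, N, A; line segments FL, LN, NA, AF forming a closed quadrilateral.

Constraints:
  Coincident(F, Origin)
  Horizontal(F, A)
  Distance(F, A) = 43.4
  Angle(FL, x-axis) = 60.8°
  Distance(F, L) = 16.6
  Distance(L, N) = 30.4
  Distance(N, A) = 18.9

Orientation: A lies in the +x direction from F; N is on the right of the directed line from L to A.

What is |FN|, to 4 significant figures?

28.54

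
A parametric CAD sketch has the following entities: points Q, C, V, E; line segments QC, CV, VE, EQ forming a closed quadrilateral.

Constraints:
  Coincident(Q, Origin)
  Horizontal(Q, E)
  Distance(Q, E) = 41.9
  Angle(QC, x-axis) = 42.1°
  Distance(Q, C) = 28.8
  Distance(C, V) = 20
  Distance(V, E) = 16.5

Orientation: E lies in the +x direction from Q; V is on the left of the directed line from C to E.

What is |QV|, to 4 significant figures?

44.35

Q is at the origin; Q and E share the same y with |QE| = 41.9 and E in +x, so E = (41.9, 0). QC runs at 42.1° with |QC| = 28.8, so C = (21.37, 19.31). V is determined by |CV| = 20.0 and |VE| = 16.5 together: it lies at the intersection of circle(C, 20.0) and circle(E, 16.5). With |CE| = 28.18, the foot of the radical line on CE is 16.36 from C and the perpendicular offset is √(20.0² − 16.36²) = 11.51. Taking the left-of-CE solution: V = (41.17, 16.48).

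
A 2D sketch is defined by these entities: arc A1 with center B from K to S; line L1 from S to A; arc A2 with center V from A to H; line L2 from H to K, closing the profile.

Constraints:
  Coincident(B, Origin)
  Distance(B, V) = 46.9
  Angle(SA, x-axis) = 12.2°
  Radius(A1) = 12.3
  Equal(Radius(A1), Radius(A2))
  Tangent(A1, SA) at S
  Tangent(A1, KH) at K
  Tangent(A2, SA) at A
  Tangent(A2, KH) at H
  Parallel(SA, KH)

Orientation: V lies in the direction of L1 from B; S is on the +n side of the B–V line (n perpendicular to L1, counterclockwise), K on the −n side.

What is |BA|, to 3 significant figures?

48.5

Tangency of A1 to both parallel lines with radius 12.3 puts S and K at B ± 12.3·n: S = (-2.60, 12.0), K = (2.60, -12.0). Equal radii place A and H the same way about V: A = V + 12.3·n = (43.2, 21.9), H = V − 12.3·n = (48.4, -2.11). Then |BA| = |A − B| = 48.5.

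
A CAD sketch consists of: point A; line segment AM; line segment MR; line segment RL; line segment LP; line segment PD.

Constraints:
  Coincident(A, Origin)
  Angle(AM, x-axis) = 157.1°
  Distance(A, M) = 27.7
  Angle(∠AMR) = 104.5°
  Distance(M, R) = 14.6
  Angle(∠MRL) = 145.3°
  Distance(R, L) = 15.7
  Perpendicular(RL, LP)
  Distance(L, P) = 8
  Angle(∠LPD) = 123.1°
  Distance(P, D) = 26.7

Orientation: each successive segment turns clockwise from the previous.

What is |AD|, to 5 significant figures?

12.466

A is at the origin; AM runs at 157.1° with length 27.7, so M = (-25.517, 10.779). ∠AMR = 104.5° gives MR at 81.600° from the x-axis; with |MR| = 14.6, R = (-23.384, 25.222). ∠MRL = 145.3° gives RL at 46.900° from the x-axis; with |RL| = 15.7, L = (-12.657, 36.686). RL is perpendicular to LP, so LP runs at -43.100°; with |LP| = 8.0, P = (-6.8153, 31.219). ∠LPD = 123.1° gives PD at -100.00° from the x-axis; with |PD| = 26.7, D = (-11.452, 4.9251). Then |AD| = |D − A| = 12.466.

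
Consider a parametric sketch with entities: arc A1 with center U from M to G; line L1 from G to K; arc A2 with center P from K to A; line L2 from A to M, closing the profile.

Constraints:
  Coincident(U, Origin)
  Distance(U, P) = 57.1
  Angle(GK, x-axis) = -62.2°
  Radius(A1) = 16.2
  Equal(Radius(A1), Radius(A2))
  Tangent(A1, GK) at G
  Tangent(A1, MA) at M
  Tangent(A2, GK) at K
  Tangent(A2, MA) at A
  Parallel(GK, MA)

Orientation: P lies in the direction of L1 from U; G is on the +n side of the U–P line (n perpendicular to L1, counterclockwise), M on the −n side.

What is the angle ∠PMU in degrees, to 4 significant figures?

74.16°

The slot axis is L1's direction at -62.2°, so u = (cos -62.2°, sin -62.2°) = (0.4664, -0.8846) and n = (−sin -62.2°, cos -62.2°) = (0.8846, 0.4664). U is at the origin and P lies 57.1 along u from U, so P = 57.1·u = (26.63, -50.51). Tangency of A1 to both parallel lines with radius 16.2 puts G and M at U ± 16.2·n: G = (14.33, 7.555), M = (-14.33, -7.555). Then cos ∠PMU = MP·MU / (|MP||MU|), giving 74.16°.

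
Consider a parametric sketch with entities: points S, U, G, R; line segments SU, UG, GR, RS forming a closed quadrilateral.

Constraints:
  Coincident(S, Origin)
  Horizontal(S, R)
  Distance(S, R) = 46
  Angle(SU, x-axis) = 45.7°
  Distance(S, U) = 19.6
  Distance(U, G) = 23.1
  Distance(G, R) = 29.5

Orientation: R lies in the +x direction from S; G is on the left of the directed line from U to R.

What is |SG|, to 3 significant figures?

42.4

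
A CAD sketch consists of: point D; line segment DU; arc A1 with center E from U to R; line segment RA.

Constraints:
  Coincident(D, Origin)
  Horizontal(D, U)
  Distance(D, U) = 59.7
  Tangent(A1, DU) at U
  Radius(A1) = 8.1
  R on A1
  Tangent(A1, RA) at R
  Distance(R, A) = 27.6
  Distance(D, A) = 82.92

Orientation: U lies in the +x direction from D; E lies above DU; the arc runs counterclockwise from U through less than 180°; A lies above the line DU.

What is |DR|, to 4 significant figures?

67.51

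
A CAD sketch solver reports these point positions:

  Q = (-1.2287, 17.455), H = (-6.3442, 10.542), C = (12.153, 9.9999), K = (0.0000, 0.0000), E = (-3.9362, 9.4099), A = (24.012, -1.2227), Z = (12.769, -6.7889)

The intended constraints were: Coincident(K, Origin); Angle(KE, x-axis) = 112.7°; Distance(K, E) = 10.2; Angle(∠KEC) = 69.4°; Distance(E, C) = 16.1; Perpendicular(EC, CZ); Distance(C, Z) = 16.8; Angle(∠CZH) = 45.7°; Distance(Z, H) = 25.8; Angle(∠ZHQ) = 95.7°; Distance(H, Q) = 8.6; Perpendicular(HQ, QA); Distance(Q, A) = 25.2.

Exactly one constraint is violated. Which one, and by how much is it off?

Distance(Q, A) = 25.2 — off by 6.20.

K = (0.00, 0.00) ✓; KE at 112.7° ✓; |KE| = 10.20 ✓; ∠KEC = 69.40° ✓; |EC| = 16.10 ✓; ∠(EC, CZ) = 90.00° ✓; |CZ| = 16.80 ✓; ∠CZH = 45.70° ✓; |ZH| = 25.80 ✓; ∠ZHQ = 95.70° ✓; |HQ| = 8.600 ✓; ∠(HQ, QA) = 90.00° ✓; |QA| = 31.40 ✗.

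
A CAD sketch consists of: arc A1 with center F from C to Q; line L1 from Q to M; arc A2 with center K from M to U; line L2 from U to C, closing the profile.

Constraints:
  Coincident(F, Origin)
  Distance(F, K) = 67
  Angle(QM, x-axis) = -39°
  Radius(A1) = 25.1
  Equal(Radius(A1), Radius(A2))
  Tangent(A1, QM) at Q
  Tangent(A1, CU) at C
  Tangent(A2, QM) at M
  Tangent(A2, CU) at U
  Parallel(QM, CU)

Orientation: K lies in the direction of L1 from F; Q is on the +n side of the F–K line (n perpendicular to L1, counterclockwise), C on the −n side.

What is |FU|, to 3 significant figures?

71.5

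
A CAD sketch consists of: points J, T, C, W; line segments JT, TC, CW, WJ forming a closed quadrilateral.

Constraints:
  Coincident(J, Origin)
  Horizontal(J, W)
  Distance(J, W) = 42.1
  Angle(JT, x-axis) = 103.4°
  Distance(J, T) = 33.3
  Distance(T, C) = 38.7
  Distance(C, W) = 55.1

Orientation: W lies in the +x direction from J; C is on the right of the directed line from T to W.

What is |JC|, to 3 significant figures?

14.0

Checks: J = (0.00, 0.00) ✓; |TC| = 38.70 ✓; |CW| = 55.10 ✓.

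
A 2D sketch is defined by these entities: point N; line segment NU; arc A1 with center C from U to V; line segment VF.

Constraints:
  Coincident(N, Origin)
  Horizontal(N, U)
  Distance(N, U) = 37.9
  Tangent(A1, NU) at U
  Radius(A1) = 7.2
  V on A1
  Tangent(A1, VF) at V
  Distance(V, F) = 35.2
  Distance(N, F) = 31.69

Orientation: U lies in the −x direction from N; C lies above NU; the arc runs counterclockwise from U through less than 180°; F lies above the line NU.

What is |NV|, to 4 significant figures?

32.42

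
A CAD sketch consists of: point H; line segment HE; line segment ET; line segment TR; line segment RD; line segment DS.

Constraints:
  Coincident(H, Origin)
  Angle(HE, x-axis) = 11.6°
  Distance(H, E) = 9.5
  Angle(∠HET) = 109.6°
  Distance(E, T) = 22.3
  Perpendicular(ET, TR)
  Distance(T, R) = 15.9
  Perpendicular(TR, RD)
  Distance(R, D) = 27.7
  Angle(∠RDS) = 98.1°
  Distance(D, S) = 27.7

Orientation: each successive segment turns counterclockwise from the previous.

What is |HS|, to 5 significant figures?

21.367

H is at the origin; HE runs at 11.6° with length 9.5, so E = (9.3060, 1.9102). ∠HET = 109.6° gives ET at 82.000° from the x-axis; with |ET| = 22.3, T = (12.410, 23.993). ET is perpendicular to TR, so TR runs at 172.00°; with |TR| = 15.9, R = (-3.3357, 26.206). TR ⟂ RD, so RD runs at -98.000°; with |RD| = 27.7, D = (-7.1908, -1.2244). ∠RDS = 98.1° gives DS at -16.100° from the x-axis; with |DS| = 27.7, S = (19.423, -8.9060). Then |HS| = |S − H| = 21.367.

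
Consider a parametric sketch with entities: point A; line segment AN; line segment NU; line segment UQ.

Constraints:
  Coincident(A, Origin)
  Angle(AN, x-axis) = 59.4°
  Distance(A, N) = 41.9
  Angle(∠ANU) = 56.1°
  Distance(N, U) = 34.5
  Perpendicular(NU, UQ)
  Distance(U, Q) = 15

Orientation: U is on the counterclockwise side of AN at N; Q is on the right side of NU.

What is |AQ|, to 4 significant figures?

51.01

A is at the origin; AN runs at 59.4° with length 41.9, so N = 41.9·(cos 59.4°, sin 59.4°) = (21.33, 36.07). ∠ANU = 56.1°, so NU runs at 59.4° + (180° − 56.1°) = 183.3° from the x-axis; with |NU| = 34.5, U = N + 34.5·(cos 183.3°, sin 183.3°) = (-13.11, 34.08). NU ⟂ UQ; with |UQ| = 15.0 on the right of NU, Q = U + 15.0·(-0.05756, 0.9983) = (-13.98, 49.05). Then |AQ| = |Q − A| = 51.01.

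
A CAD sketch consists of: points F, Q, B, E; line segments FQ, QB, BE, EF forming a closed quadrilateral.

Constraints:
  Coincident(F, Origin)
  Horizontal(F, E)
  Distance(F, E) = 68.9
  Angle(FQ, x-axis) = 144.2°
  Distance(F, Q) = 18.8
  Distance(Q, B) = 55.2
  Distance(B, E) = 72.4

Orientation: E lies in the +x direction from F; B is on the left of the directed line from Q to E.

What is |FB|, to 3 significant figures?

57.1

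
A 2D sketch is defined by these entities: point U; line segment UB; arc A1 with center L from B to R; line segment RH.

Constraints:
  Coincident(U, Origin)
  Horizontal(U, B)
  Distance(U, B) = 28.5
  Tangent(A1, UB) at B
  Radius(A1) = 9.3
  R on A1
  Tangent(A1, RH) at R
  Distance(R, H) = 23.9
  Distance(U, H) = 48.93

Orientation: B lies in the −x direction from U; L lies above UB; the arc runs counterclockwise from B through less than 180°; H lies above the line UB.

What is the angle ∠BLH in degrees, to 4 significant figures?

165.1°

Checks: U.y = 0.00, B.y = 0.00 ✓; |LB| = 9.300 ✓; |LR| = 9.300 ✓; ∠(LR, RH) = 90.00° ✓; |RH| = 23.90 ✓; |UH| = 48.93 ✓.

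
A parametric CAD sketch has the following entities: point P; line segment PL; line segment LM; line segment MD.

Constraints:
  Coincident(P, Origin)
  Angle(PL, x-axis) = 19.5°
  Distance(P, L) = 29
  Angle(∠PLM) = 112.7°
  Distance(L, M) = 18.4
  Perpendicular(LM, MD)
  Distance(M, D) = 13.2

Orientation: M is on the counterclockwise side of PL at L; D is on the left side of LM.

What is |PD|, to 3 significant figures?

32.5

∠PLM = 112.7°, so LM runs at 19.5° + (180° − 112.7°) = 86.8° from the x-axis; with |LM| = 18.4, M = L + 18.4·(cos 86.8°, sin 86.8°) = (28.4, 28.1). LM is perpendicular to MD; with |MD| = 13.2 on the left of LM, D = M + 13.2·(-0.998, 0.0558) = (15.2, 28.8). Then |PD| = |D − P| = 32.5.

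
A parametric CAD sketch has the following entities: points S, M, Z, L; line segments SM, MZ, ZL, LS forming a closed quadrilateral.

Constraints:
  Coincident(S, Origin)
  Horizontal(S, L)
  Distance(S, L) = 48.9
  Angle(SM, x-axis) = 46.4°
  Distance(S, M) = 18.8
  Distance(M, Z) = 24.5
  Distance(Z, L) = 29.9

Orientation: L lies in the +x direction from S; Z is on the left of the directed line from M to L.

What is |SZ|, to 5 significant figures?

42.882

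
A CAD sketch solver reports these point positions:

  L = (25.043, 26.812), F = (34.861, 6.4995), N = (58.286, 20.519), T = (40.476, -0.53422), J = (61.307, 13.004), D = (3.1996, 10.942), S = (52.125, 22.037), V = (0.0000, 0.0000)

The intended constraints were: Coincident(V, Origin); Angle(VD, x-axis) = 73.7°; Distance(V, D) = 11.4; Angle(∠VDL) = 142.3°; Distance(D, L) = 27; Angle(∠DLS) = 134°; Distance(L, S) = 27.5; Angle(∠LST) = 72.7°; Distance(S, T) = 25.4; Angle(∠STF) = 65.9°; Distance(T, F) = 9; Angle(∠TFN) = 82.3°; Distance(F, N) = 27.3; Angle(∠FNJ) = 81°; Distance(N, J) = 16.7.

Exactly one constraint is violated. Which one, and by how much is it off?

Distance(N, J) = 16.7 — off by 8.60.

V = (0.00, 0.00) ✓; VD at 73.70° ✓; |VD| = 11.40 ✓; ∠VDL = 142.3° ✓; |DL| = 27.00 ✓; ∠DLS = 134.0° ✓; |LS| = 27.50 ✓; ∠LST = 72.70° ✓; |ST| = 25.40 ✓; ∠STF = 65.90° ✓; |TF| = 9.000 ✓; ∠TFN = 82.30° ✓; |FN| = 27.30 ✓; ∠FNJ = 81.00° ✓; |NJ| = 8.099 ✗.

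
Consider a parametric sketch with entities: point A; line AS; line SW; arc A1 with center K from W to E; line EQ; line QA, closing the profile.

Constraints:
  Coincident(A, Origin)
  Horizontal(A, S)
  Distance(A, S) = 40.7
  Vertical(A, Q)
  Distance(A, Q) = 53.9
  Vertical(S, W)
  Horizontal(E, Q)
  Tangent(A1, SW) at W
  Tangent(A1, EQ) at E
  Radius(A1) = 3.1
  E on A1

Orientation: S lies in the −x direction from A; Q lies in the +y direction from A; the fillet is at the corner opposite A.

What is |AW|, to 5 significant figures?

65.093

The virtual corner opposite A is at (-40.700, 53.900). Tangency of A1 to SW means the radius KW is perpendicular to SW and tangency of A1 to EQ means the radius KE is perpendicular to EQ, with radius 3.1, so the center K sits 3.1 in from both sides at K = (-37.600, 50.800). That places the tangent points at W = (-40.700, 50.800) on SW and E = (-37.600, 53.900) on EQ. Then |AW| = |W − A| = 65.093.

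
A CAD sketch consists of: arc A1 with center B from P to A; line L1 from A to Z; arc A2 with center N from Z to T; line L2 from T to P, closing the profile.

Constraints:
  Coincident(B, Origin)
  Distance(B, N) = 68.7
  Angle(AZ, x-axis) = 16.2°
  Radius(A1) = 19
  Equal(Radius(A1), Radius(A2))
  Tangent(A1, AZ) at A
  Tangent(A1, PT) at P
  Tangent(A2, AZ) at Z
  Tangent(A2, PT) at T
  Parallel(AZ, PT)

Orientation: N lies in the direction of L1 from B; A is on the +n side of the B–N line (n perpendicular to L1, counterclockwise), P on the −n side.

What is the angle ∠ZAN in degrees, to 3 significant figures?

15.5°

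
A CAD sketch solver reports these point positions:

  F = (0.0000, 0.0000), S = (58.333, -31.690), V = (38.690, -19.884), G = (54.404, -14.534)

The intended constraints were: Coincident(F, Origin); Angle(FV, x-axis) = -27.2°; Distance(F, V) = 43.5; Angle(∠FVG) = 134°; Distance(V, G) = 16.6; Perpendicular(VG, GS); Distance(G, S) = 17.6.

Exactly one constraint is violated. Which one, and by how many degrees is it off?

Perpendicular(VG, GS) — off by 5.90°.

F = (0.00, 0.00) ✓; FV at -27.20° ✓; |FV| = 43.50 ✓; ∠FVG = 134.0° ✓; |VG| = 16.60 ✓; ∠(VG, GS) = 95.90° ✗; |GS| = 17.60 ✓.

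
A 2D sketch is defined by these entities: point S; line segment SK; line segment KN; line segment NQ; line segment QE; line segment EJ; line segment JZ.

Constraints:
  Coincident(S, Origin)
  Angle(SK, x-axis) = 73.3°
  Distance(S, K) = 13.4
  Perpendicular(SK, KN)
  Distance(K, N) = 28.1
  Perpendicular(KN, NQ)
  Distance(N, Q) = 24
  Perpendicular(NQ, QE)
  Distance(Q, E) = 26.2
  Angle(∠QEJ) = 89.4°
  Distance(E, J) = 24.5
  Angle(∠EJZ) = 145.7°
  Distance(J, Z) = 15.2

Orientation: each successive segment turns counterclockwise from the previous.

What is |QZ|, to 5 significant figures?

40.790

S is at the origin; SK runs at 73.3° with length 13.4, so K = (3.8506, 12.835). SK is perpendicular to KN, so KN runs at 163.30°; with |KN| = 28.1, N = (-23.064, 20.910). KN ⟂ NQ, so NQ runs at -106.70°; with |NQ| = 24.0, Q = (-29.961, -2.0781). NQ ⟂ QE, so QE runs at -16.700°; with |QE| = 26.2, E = (-4.8659, -9.6069). ∠QEJ = 89.4° gives EJ at 73.900° from the x-axis; with |EJ| = 24.5, J = (1.9283, 13.932). ∠EJZ = 145.7° gives JZ at 108.20° from the x-axis; with |JZ| = 15.2, Z = (-2.8192, 28.372). Then |QZ| = |Z − Q| = 40.790.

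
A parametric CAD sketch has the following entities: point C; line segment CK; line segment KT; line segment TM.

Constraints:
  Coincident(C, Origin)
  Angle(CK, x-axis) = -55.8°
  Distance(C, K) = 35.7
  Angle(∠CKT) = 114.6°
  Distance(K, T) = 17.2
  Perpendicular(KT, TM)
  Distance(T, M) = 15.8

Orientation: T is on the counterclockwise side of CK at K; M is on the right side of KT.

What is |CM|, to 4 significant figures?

57.94

C is at the origin; CK runs at -55.8° with length 35.7, so K = 35.7·(cos -55.8°, sin -55.8°) = (20.07, -29.53). ∠CKT = 114.6°, so KT runs at -55.8° + (180° − 114.6°) = 9.600° from the x-axis; with |KT| = 17.2, T = K + 17.2·(cos 9.600°, sin 9.600°) = (37.03, -26.66). KT ⟂ TM; with |TM| = 15.8 on the right of KT, M = T + 15.8·(0.1668, -0.9860) = (39.66, -42.24). Then |CM| = |M − C| = 57.94.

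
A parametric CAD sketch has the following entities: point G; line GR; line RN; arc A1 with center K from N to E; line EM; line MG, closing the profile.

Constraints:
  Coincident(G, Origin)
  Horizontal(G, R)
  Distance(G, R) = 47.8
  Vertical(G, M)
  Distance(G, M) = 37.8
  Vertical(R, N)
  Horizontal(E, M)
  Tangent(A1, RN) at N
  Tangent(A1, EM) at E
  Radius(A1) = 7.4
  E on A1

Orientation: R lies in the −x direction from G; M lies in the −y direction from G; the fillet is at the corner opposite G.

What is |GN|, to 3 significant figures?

56.6

G is at the origin; G and R share the same y with |GR| = 47.8 and R on the −x side, so R = (-47.8, 0.00). GM is vertical with |GM| = 37.8 and M on the −y side, so M = (0.00, -37.8). The virtual corner opposite G is at (-47.8, -37.8). The tangent condition forces KN to be normal to RN and A1 meets EM tangentially, so KE is at right angles to EM, with radius 7.4, so the center K sits 7.4 in from both sides at K = (-40.4, -30.4). That places the tangent points at N = (-47.8, -30.4) on RN and E = (-40.4, -37.8) on EM. Then |GN| = |N − G| = 56.6.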